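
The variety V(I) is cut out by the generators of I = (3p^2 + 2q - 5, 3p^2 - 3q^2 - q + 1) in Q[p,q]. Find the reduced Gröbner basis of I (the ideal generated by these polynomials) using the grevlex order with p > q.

f_1 = 3p^2 + 2q - 5, LT = p^2.
f_2 = 3p^2 - 3q^2 - q + 1, LT = p^2.

S(f_1,f_2): lcm = p^2. S = q^2 + q - 2.
  leading term q^2: no divisor's leading term divides it; move q^2 to the remainder.
  leading term q: no divisor's leading term divides it; move q to the remainder.
  leading term 1: no divisor's leading term divides it; move -2 to the remainder.
  remainder q^2 + q - 2 ≠ 0; add g_3 = q^2 + q - 2 to the basis.

The other S-polynomials (S(f_1,g_3), S(f_2,g_3)) all reduce to 0 modulo the current basis, so we have a Gröbner basis.
Inter-reduce: drop elements whose leading term is divisible by another's, tail-reduce, and make monic.

G = {p^2 + 2/3q - 5/3, q^2 + q - 2}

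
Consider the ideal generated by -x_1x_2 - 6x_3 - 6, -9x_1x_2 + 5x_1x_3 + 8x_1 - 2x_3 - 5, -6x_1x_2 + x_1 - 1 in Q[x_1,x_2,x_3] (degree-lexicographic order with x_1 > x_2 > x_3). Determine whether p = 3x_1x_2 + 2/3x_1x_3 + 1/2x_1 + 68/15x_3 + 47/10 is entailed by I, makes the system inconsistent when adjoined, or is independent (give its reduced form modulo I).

First compute the reduced Gröbner basis of I by Buchberger's algorithm.
f_1 = -x_1x_2 - 6x_3 - 6, LT = x_1x_2.
f_2 = -9x_1x_2 + 5x_1x_3 + 8x_1 - 2x_3 - 5, LT = x_1x_2.
f_3 = -6x_1x_2 + x_1 - 1, LT = x_1x_2.

S(f_1,f_2): lcm = x_1x_2. S = 5/9x_1x_3 + 8/9x_1 + 52/9x_3 + 49/9.
  reduce S modulo (f_1, f_2, f_3):
  remainder 5/9x_1x_3 + 8/9x_1 + 52/9x_3 + 49/9 ≠ 0; add h_4 = 5/9x_1x_3 + 8/9x_1 + 52/9x_3 + 49/9 to the basis.

S(f_1,f_3): lcm = x_1x_2. S = 1/6x_1 + 6x_3 + 35/6.
  reduce S modulo (f_1, f_2, f_3, h_4):
  remainder 1/6x_1 + 6x_3 + 35/6 ≠ 0; add h_5 = 1/6x_1 + 6x_3 + 35/6 to the basis.

S(f_1,h_4): lcm = x_1x_2x_3. S = -8/5x_1x_2 - 52/5x_2x_3 + 6x_3^2 - 49/5x_2 + 6x_3.
  reduce S modulo (f_1, f_2, f_3, h_4, h_5):
  remainder -52/5x_2x_3 + 6x_3^2 - 49/5x_2 + 78/5x_3 + 48/5 ≠ 0; add h_6 = -52/5x_2x_3 + 6x_3^2 - 49/5x_2 + 78/5x_3 + 48/5 to the basis.

S(f_3,h_4): lcm = x_1x_2x_3. S = -8/5x_1x_2 - 1/6x_1x_3 - 52/5x_2x_3 - 49/5x_2 + 1/6x_3.
  reduce S modulo (f_1, f_2, f_3, h_4, h_5, h_6):
  remainder -6x_3^2 - 137/10x_3 - 77/10 ≠ 0; add h_7 = -6x_3^2 - 137/10x_3 - 77/10 to the basis.

S(f_1,h_5): lcm = x_1x_2. S = -36x_2x_3 - 35x_2 + 6x_3 + 6.
  reduce S modulo (f_1, f_2, f_3, h_4, h_5, h_6, h_7):
  remainder -14/13x_2 - 15/26x_3 - 15/26 ≠ 0; add h_8 = -14/13x_2 - 15/26x_3 - 15/26 to the basis.

The other S-polynomials (S(f_2,f_3), S(f_2,h_4), S(f_2,h_5), S(f_3,h_5), S(h_4,h_5), S(f_1,h_6), S(f_2,h_6), S(f_3,h_6), S(h_4,h_6), S(h_5,h_6), S(f_1,h_7), S(f_2,h_7), S(f_3,h_7), S(h_4,h_7), S(h_5,h_7), S(h_6,h_7), S(f_1,h_8), S(f_2,h_8), S(f_3,h_8), S(h_4,h_8), S(h_5,h_8), S(h_6,h_8), S(h_7,h_8)) all reduce to 0 modulo the current basis, so we have a Gröbner basis.
Inter-reduce: drop elements whose leading term is divisible by another's, tail-reduce, and make monic.
Reduced Gröbner basis: {x_3^2 + 137/60x_3 + 77/60, x_1 + 36x_3 + 35, x_2 + 15/28x_3 + 15/28}.
Label its elements g_1 = x_3^2 + 137/60x_3 + 77/60, g_2 = x_1 + 36x_3 + 35, g_3 = x_2 + 15/28x_3 + 15/28.

Reduce p = 3x_1x_2 + 2/3x_1x_3 + 1/2x_1 + 68/15x_3 + 47/10 modulo G:
  leading term x_1x_2: subtract (3x_2)·g_2 from 3x_1x_2 + 2/3x_1x_3 + 1/2x_1 + 68/15x_3 + 47/10 → 2/3x_1x_3 - 108x_2x_3 + 1/2x_1 - 105x_2 + 68/15x_3 + 47/10
  leading term x_1x_3: subtract (2/3x_3)·g_2 from 2/3x_1x_3 - 108x_2x_3 + 1/2x_1 - 105x_2 + 68/15x_3 + 47/10 → -108x_2x_3 - 24x_3^2 + 1/2x_1 - 105x_2 - 94/5x_3 + 47/10
  leading term x_2x_3: subtract (-108x_3)·g_3 from -108x_2x_3 - 24x_3^2 + 1/2x_1 - 105x_2 - 94/5x_3 + 47/10 → 237/7x_3^2 + 1/2x_1 - 105x_2 + 1367/35x_3 + 47/10
  leading term x_3^2: subtract (237/7)·g_1 from 237/7x_3^2 + 1/2x_1 - 105x_2 + 1367/35x_3 + 47/10 → 1/2x_1 - 105x_2 - 153/4x_3 - 155/4
  leading term x_1: subtract (1/2)·g_2 from 1/2x_1 - 105x_2 - 153/4x_3 - 155/4 → -105x_2 - 225/4x_3 - 225/4
  leading term x_2: subtract (-105)·g_3 from -105x_2 - 225/4x_3 - 225/4 → 0
  normal form = 0.
Since the normal form is 0, p ∈ I.

3x_1x_2 + 2/3x_1x_3 + 1/2x_1 + 68/15x_3 + 47/10 lies in I (it reduces to 0).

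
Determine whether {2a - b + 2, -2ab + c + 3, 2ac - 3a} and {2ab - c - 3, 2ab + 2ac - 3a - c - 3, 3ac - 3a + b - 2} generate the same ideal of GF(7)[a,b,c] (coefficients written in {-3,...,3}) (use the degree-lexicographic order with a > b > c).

For a fixed monomial order, each ideal has a unique reduced Gröbner basis; comparing bases decides equality.
Buchberger on the first generating set:
f_1 = 2a - b + 2, LT = a.
f_2 = -2ab + c + 3, LT = ab.
f_3 = 2ac - 3a, LT = ac.

S(f_1,f_2): lcm = ab. S = 3b^2 + b - 3c - 2.
  leading term b^2: no divisor's leading term divides it; move 3b^2 to the remainder.
  leading term b: no divisor's leading term divides it; move b to the remainder.
  leading term c: no divisor's leading term divides it; move -3c to the remainder.
  leading term 1: no divisor's leading term divides it; move -2 to the remainder.
  remainder 3b^2 + b - 3c - 2 ≠ 0; add g_4 = 3b^2 + b - 3c - 2 to the basis.

S(f_1,f_3): lcm = ac. S = 3bc - 2a + c.
  leading term bc: no divisor's leading term divides it; move 3bc to the remainder.
  leading term a: subtract (-1)·f_1 from -2a + c → -b + c + 2
  leading term b: no divisor's leading term divides it; move -b to the remainder.
  leading term c: no divisor's leading term divides it; move c to the remainder.
  leading term 1: no divisor's leading term divides it; move 2 to the remainder.
  remainder 3bc - b + c + 2 ≠ 0; add g_5 = 3bc - b + c + 2 to the basis.

S(f_2,f_3): lcm = abc. S = -2ab + 3c^2 + 2c.
  leading term ab: subtract (-b)·f_1 from -2ab + 3c^2 + 2c → -b^2 + 3c^2 + 2b + 2c
  leading term b^2: subtract (2)·g_4 from -b^2 + 3c^2 + 2b + 2c → 3c^2 + c - 3
  leading term c^2: no divisor's leading term divides it; move 3c^2 to the remainder.
  leading term c: no divisor's leading term divides it; move c to the remainder.
  leading term 1: no divisor's leading term divides it; move -3 to the remainder.
  remainder 3c^2 + c - 3 ≠ 0; add g_6 = 3c^2 + c - 3 to the basis.

The other S-polynomials (S(f_1,g_4), S(f_2,g_4), S(f_3,g_4), S(f_1,g_5), S(f_2,g_5), S(f_3,g_5), S(g_4,g_5), S(f_1,g_6), S(f_2,g_6), S(f_3,g_6), S(g_4,g_6), S(g_5,g_6)) all reduce to 0 modulo the current basis, so we have a Gröbner basis.
Inter-reduce: drop elements whose leading term is divisible by another's, tail-reduce, and make monic.
Reduced Gröbner basis: {b^2 - 2b - c - 3, bc + 2b - 2c + 3, c^2 - 2c - 1, a + 3b + 1}.

Buchberger on the second generating set:
h_1 = 2ab - c - 3, LT = ab.
h_2 = 2ab + 2ac - 3a - c - 3, LT = ab.
h_3 = 3ac - 3a + b - 2, LT = ac.

S(h_1,h_2): lcm = ab. S = -ac - 2a.
  leading term ac: subtract (2)·h_3 from -ac - 2a → -3a - 2b - 3
  leading term a: no divisor's leading term divides it; move -3a to the remainder.
  leading term b: no divisor's leading term divides it; move -2b to the remainder.
  leading term 1: no divisor's leading term divides it; move -3 to the remainder.
  remainder -3a - 2b - 3 ≠ 0; add k_4 = -3a - 2b - 3 to the basis.

S(h_1,h_3): lcm = abc. S = ab + 2b^2 + 3c^2 + 3b + 2c.
  leading term ab: subtract (-3)·h_1 from ab + 2b^2 + 3c^2 + 3b + 2c → 2b^2 + 3c^2 + 3b - c - 2
  leading term b^2: no divisor's leading term divides it; move 2b^2 to the remainder.
  leading term c^2: no divisor's leading term divides it; move 3c^2 to the remainder.
  leading term b: no divisor's leading term divides it; move 3b to the remainder.
  leading term c: no divisor's leading term divides it; move -c to the remainder.
  leading term 1: no divisor's leading term divides it; move -2 to the remainder.
  remainder 2b^2 + 3c^2 + 3b - c - 2 ≠ 0; add k_5 = 2b^2 + 3c^2 + 3b - c - 2 to the basis.

S(h_2,h_3): lcm = abc. S = ac^2 + ab + 2ac + 2b^2 + 3c^2 + 3b + 2c.
  leading term ac^2: subtract (-2c)·h_3 from ac^2 + ab + 2ac + 2b^2 + 3c^2 + 3b + 2c → ab + 3ac + 2b^2 + 2bc + 3c^2 + 3b - 2c
  leading term ab: subtract (-3)·h_1 from ab + 3ac + 2b^2 + 2bc + 3c^2 + 3b - 2c → 3ac + 2b^2 + 2bc + 3c^2 + 3b + 2c - 2
  leading term ac: subtract (1)·h_3 from 3ac + 2b^2 + 2bc + 3c^2 + 3b + 2c - 2 → 2b^2 + 2bc + 3c^2 + 3a + 2b + 2c
  leading term b^2: subtract (1)·k_5 from 2b^2 + 2bc + 3c^2 + 3a + 2b + 2c → 2bc + 3a - b + 3c + 2
  leading term bc: no divisor's leading term divides it; move 2bc to the remainder.
  leading term a: subtract (-1)·k_4 from 3a - b + 3c + 2 → -3b + 3c - 1
  leading term b: no divisor's leading term divides it; move -3b to the remainder.
  leading term c: no divisor's leading term divides it; move 3c to the remainder.
  leading term 1: no divisor's leading term divides it; move -1 to the remainder.
  remainder 2bc - 3b + 3c - 1 ≠ 0; add k_6 = 2bc - 3b + 3c - 1 to the basis.

S(h_1,k_4): lcm = ab. S = -3b^2 - b + 3c + 2.
  leading term b^2: subtract (2)·k_5 from -3b^2 - b + 3c + 2 → c^2 - 2c - 1
  leading term c^2: no divisor's leading term divides it; move c^2 to the remainder.
  leading term c: no divisor's leading term divides it; move -2c to the remainder.
  leading term 1: no divisor's leading term divides it; move -1 to the remainder.
  remainder c^2 - 2c - 1 ≠ 0; add k_7 = c^2 - 2c - 1 to the basis.

The other S-polynomials (S(h_2,k_4), S(h_3,k_4), S(h_1,k_5), S(h_2,k_5), S(h_3,k_5), S(k_4,k_5), S(h_1,k_6), S(h_2,k_6), S(h_3,k_6), S(k_4,k_6), S(k_5,k_6), S(h_1,k_7), S(h_2,k_7), S(h_3,k_7), S(k_4,k_7), S(k_5,k_7), S(k_6,k_7)) all reduce to 0 modulo the current basis, so we have a Gröbner basis.
Inter-reduce: drop elements whose leading term is divisible by another's, tail-reduce, and make monic.
Reduced Gröbner basis: {b^2 - 2b - c - 3, bc + 2b - 2c + 3, c^2 - 2c - 1, a + 3b + 1}.

Same reduced basis, so the two generating sets span the same ideal.

Yes, the ideals are equal.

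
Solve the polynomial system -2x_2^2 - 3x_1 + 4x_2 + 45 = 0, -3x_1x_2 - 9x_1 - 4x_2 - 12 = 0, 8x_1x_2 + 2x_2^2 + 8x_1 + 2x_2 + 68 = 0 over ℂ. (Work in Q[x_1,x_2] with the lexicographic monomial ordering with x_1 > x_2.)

Compute a lex Gröbner basis by Buchberger's algorithm.
f_1 = -3x_1 - 2x_2^2 + 4x_2 + 45, LT = x_1.
f_2 = -3x_1x_2 - 9x_1 - 4x_2 - 12, LT = x_1x_2.
f_3 = 8x_1x_2 + 8x_1 + 2x_2^2 + 2x_2 + 68, LT = x_1x_2.

S(f_1,f_2): lcm = x_1x_2. S = -3x_1 + 2/3x_2^3 - 4/3x_2^2 - 49/3x_2 - 4.
  reduce S modulo (f_1, f_2, f_3):
  remainder 2/3x_2^3 + 2/3x_2^2 - 61/3x_2 - 49 ≠ 0; add h_4 = 2/3x_2^3 + 2/3x_2^2 - 61/3x_2 - 49 to the basis.

S(f_1,f_3): lcm = x_1x_2. S = -x_1 + 2/3x_2^3 - 19/12x_2^2 - 61/4x_2 - 17/2.
  reduce S modulo (f_1, f_2, f_3, h_4):
  remainder -19/12x_2^2 + 15/4x_2 + 51/2 ≠ 0; add h_5 = -19/12x_2^2 + 15/4x_2 + 51/2 to the basis.

S(f_3,h_4): lcm = x_1x_2^3. S = 61/2x_1x_2 + 147/2x_1 + 1/4x_2^4 + 1/4x_2^3 + 17/2x_2^2.
  reduce S modulo (f_1, f_2, f_3, h_4, h_5):
  remainder 4633/228x_2 + 4633/76 ≠ 0; add h_6 = 4633/228x_2 + 4633/76 to the basis.

The other S-polynomials (S(f_2,f_3), S(f_1,h_4), S(f_2,h_4), S(f_1,h_5), S(f_2,h_5), S(f_3,h_5), S(h_4,h_5), S(f_1,h_6), S(f_2,h_6), S(f_3,h_6), S(h_4,h_6), S(h_5,h_6)) all reduce to 0 modulo the current basis, so we have a Gröbner basis.
Inter-reduce: drop elements whose leading term is divisible by another's, tail-reduce, and make monic.
Reduced Gröbner basis: {x_1 - 5, x_2 + 3}.

Elimination: the polynomial x_2 + 3 lies in the elimination ideal for x_2, so x_2 ∈ {-3}. For each such x_2, the remaining basis elements (now univariate) give the rest of the solution.
  x_2 = -3: the earlier basis element becomes x_1 - 5 = 0, giving x_1 = 5 — point (5, -3).
A lex Gröbner basis triangularizes the system, enabling back-substitution.

{(5, -3)}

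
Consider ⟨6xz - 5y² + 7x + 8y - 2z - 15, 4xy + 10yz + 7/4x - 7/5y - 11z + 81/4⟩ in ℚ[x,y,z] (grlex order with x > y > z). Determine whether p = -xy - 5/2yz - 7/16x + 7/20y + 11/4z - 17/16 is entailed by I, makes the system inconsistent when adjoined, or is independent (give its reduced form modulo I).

First compute the reduced Gröbner basis of I by Buchberger's algorithm.
f_1 = 6xz - 5y² + 7x + 8y - 2z - 15, LT = xz.
f_2 = 4xy + 10yz + 7/4x - 7/5y - 11z + 81/4, LT = xy.

S(f_1,f_2): lcm = xyz. S = -⅚y³ - 5/2yz² + 7/6xy - 7/16xz + 4/3y² + 1/60yz + 11/4z² - 5/2y - 81/16z.
  leading term y³: no divisor's leading term divides it; move -⅚y³ to the remainder.
  leading term yz²: no divisor's leading term divides it; move -5/2yz² to the remainder.
  leading term xy: subtract (7/24)·f_2 from 7/6xy - 7/16xz + 4/3y² + 1/60yz + 11/4z² - 5/2y - 81/16z → -7/16xz + 4/3y² - 29/10yz + 11/4z² - 49/96x - 251/120y - 89/48z - 189/32
  leading term xz: subtract (-7/96)·f_1 from -7/16xz + 4/3y² - 29/10yz + 11/4z² - 49/96x - 251/120y - 89/48z - 189/32 → 31/32y² - 29/10yz + 11/4z² - 181/120y - 2z - 7
  leading term y²: no divisor's leading term divides it; move 31/32y² to the remainder.
  leading term yz: no divisor's leading term divides it; move -29/10yz to the remainder.
  leading term z²: no divisor's leading term divides it; move 11/4z² to the remainder.
  leading term y: no divisor's leading term divides it; move -181/120y to the remainder.
  leading term z: no divisor's leading term divides it; move -2z to the remainder.
  leading term 1: no divisor's leading term divides it; move -7 to the remainder.
  remainder -⅚y³ - 5/2yz² + 31/32y² - 29/10yz + 11/4z² - 181/120y - 2z - 7 ≠ 0; add h_3 = -⅚y³ - 5/2yz² + 31/32y² - 29/10yz + 11/4z² - 181/120y - 2z - 7 to the basis.

S(f_1,h_3): leading monomials are coprime, so the S-polynomial reduces to 0 (Buchberger's first criterion).
S(f_2,h_3): lcm = xy³. S = -3xyz² + 5/2y³z + 8/5xy² - 87/25xyz + 33/10xz² - 7/20y³ - 11/4y²z - 181/100xy - 12/5xz + 81/16y² - 42/5x.
  leading term xyz²: subtract (-½yz)·f_1 from -3xyz² + 5/2y³z + 8/5xy² - 87/25xyz + 33/10xz² - 7/20y³ - 11/4y²z - 181/100xy - 12/5xz + 81/16y² - 42/5x → 8/5xy² + 1/50xyz + 33/10xz² - 7/20y³ + 5/4y²z - yz² - 181/100xy - 12/5xz + 81/16y² - 15/2yz - 42/5x
  leading term xy²: subtract (⅖y)·f_2 from 8/5xy² + 1/50xyz + 33/10xz² - 7/20y³ + 5/4y²z - yz² - 181/100xy - 12/5xz + 81/16y² - 15/2yz - 42/5x → 1/50xyz + 33/10xz² - 7/20y³ - 11/4y²z - yz² - 251/100xy - 12/5xz + 2249/400y² - 31/10yz - 42/5x - 81/10y
  leading term xyz: subtract (1/300y)·f_1 from 1/50xyz + 33/10xz² - 7/20y³ - 11/4y²z - yz² - 251/100xy - 12/5xz + 2249/400y² - 31/10yz - 42/5x - 81/10y → 33/10xz² - ⅓y³ - 11/4y²z - yz² - 38/15xy - 12/5xz + 1343/240y² - 232/75yz - 42/5x - 161/20y
  leading term xz²: subtract (11/20z)·f_1 from 33/10xz² - ⅓y³ - 11/4y²z - yz² - 38/15xy - 12/5xz + 1343/240y² - 232/75yz - 42/5x - 161/20y → -⅓y³ - yz² - 38/15xy - 25/4xz + 1343/240y² - 562/75yz + 11/10z² - 42/5x - 161/20y + 33/4z
  leading term y³: subtract (⅖)·h_3 from -⅓y³ - yz² - 38/15xy - 25/4xz + 1343/240y² - 562/75yz + 11/10z² - 42/5x - 161/20y + 33/4z → -38/15xy - 25/4xz + 125/24y² - 19/3yz - 42/5x - 1117/150y + 181/20z + 14/5
  leading term xy: subtract (-19/30)·f_2 from -38/15xy - 25/4xz + 125/24y² - 19/3yz - 42/5x - 1117/150y + 181/20z + 14/5 → -25/4xz + 125/24y² - 175/24x - 25/3y + 25/12z + 125/8
  leading term xz: subtract (-25/24)·f_1 from -25/4xz + 125/24y² - 175/24x - 25/3y + 25/12z + 125/8 → 0
  remainder 0.

Every S-polynomial of the final basis reduces to 0, so we have a Gröbner basis.
Inter-reduce: drop elements whose leading term is divisible by another's, tail-reduce, and make monic.
Reduced Gröbner basis: {y³ + 3yz² - 93/80y² + 87/25yz - 33/10z² + 181/100y + 12/5z + 42/5, xy + 5/2yz + 7/16x - 7/20y - 11/4z + 81/16, xz - ⅚y² + 7/6x + 4/3y - ⅓z - 5/2}.
Label its elements g_1 = y³ + 3yz² - 93/80y² + 87/25yz - 33/10z² + 181/100y + 12/5z + 42/5, g_2 = xy + 5/2yz + 7/16x - 7/20y - 11/4z + 81/16, g_3 = xz - ⅚y² + 7/6x + 4/3y - ⅓z - 5/2.

Reduce p = -xy - 5/2yz - 7/16x + 7/20y + 11/4z - 17/16 modulo G:
  leading term xy: subtract (-1)·g_2 from -xy - 5/2yz - 7/16x + 7/20y + 11/4z - 17/16 → 4
  leading term 1: no divisor's leading term divides it; move 4 to the remainder.
  normal form = 4.
The normal form is nonzero, so p ∉ I. Since p minus its normal form lies in I, I + (p) = I + (r) where r = 4; decide whether this ideal is the whole ring.
Here r = 4 is a nonzero constant, hence a unit: 1 ∈ I + (p), the Gröbner basis of I + (p) is {1}, and the enlarged system has no common solution — adjoining p is inconsistent.

Adjoining -xy - 5/2yz - 7/16x + 7/20y + 11/4z - 17/16 makes the ideal the whole ring: the system is inconsistent.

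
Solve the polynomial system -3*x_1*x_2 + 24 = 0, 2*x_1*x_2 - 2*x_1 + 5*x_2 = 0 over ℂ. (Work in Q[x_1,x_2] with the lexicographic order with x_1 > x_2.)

Compute a lex Gröbner basis by Buchberger's algorithm.
f_1 = -3*x_1*x_2 + 24, LT = x_1*x_2.
f_2 = 2*x_1*x_2 - 2*x_1 + 5*x_2, LT = x_1*x_2.

S(f_1,f_2): lcm = x_1*x_2. S = x_1 - 5/2*x_2 - 8.
  reduce S modulo (f_1, f_2):
  remainder x_1 - 5/2*x_2 - 8 ≠ 0; add h_3 = x_1 - 5/2*x_2 - 8 to the basis.

S(f_1,h_3): lcm = x_1*x_2. S = 5/2*x_2**2 + 8*x_2 - 8.
  reduce S modulo (f_1, f_2, h_3):
  remainder 5/2*x_2**2 + 8*x_2 - 8 ≠ 0; add h_4 = 5/2*x_2**2 + 8*x_2 - 8 to the basis.

The other S-polynomials (S(f_2,h_3), S(f_1,h_4), S(f_2,h_4), S(h_3,h_4)) all reduce to 0 modulo the current basis, so we have a Gröbner basis.
Inter-reduce: drop elements whose leading term is divisible by another's, tail-reduce, and make monic.
Reduced Gröbner basis: {x_1 - 5/2*x_2 - 8, x_2**2 + 16/5*x_2 - 16/5}.

Elimination: the polynomial x_2**2 + 16/5*x_2 - 16/5 lies in the elimination ideal for x_2, so x_2 ∈ {-4, 4/5}. For each such x_2, the remaining basis elements (now univariate) give the rest of the solution.
  x_2 = -4: the earlier basis element becomes x_1 + 2 = 0, giving x_1 = -2 — point (-2, -4).
  x_2 = 4/5: the earlier basis element becomes x_1 - 10 = 0, giving x_1 = 10 — point (10, 4/5).

{(-2, -4), (10, 4/5)}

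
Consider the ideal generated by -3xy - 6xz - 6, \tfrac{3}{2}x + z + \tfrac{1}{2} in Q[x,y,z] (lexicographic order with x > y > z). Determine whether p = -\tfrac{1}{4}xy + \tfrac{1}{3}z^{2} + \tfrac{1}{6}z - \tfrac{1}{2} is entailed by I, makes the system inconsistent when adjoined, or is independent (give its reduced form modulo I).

-\tfrac{1}{4}xy + \tfrac{1}{3}z^{2} + \tfrac{1}{6}z - \tfrac{1}{2} lies in I (it reduces to 0).

First compute the reduced Gröbner basis of I by Buchberger's algorithm.
f_1 = -3xy - 6xz - 6, LT = xy.
f_2 = \tfrac{3}{2}x + z + \tfrac{1}{2}, LT = x.

S(f_1,f_2): lcm = xy. S = 2xz - \tfrac{2}{3}yz - \tfrac{1}{3}y + 2.
  reduce S modulo (f_1, f_2):
  remainder -\tfrac{2}{3}yz - \tfrac{1}{3}y - \tfrac{4}{3}z^{2} - \tfrac{2}{3}z + 2 ≠ 0; add h_3 = -\tfrac{2}{3}yz - \tfrac{1}{3}y - \tfrac{4}{3}z^{2} - \tfrac{2}{3}z + 2 to the basis.

The other S-polynomials (S(f_1,h_3), S(f_2,h_3)) all reduce to 0 modulo the current basis, so we have a Gröbner basis.
Inter-reduce: drop elements whose leading term is divisible by another's, tail-reduce, and make monic.
Reduced Gröbner basis: {x + \tfrac{2}{3}z + \tfrac{1}{3}, yz + \tfrac{1}{2}y + 2z^{2} + z - 3}.
Label its elements g_1 = x + \tfrac{2}{3}z + \tfrac{1}{3}, g_2 = yz + \tfrac{1}{2}y + 2z^{2} + z - 3.

Reduce p = -\tfrac{1}{4}xy + \tfrac{1}{3}z^{2} + \tfrac{1}{6}z - \tfrac{1}{2} modulo G:
  leading term xy: subtract (-\tfrac{1}{4}y)·g_1 from -\tfrac{1}{4}xy + \tfrac{1}{3}z^{2} + \tfrac{1}{6}z - \tfrac{1}{2} → \tfrac{1}{6}yz + \tfrac{1}{12}y + \tfrac{1}{3}z^{2} + \tfrac{1}{6}z - \tfrac{1}{2}
  leading term yz: subtract (\tfrac{1}{6})·g_2 from \tfrac{1}{6}yz + \tfrac{1}{12}y + \tfrac{1}{3}z^{2} + \tfrac{1}{6}z - \tfrac{1}{2} → 0
  normal form = 0.
Since the normal form is 0, p ∈ I.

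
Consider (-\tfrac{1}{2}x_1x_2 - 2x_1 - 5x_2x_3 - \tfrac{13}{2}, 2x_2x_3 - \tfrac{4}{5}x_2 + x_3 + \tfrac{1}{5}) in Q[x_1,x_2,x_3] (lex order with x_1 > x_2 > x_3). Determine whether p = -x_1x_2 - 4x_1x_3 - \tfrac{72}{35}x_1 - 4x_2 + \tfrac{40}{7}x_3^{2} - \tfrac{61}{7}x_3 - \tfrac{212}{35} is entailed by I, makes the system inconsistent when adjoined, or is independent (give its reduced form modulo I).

-x_1x_2 - 4x_1x_3 - \tfrac{72}{35}x_1 - 4x_2 + \tfrac{40}{7}x_3^{2} - \tfrac{61}{7}x_3 - \tfrac{212}{35} lies in I (it reduces to 0).

First compute the reduced Gröbner basis of I by Buchberger's algorithm.
f_1 = -\tfrac{1}{2}x_1x_2 - 2x_1 - 5x_2x_3 - \tfrac{13}{2}, LT = x_1x_2.
f_2 = 2x_2x_3 - \tfrac{4}{5}x_2 + x_3 + \tfrac{1}{5}, LT = x_2x_3.

S(f_1,f_2): lcm = x_1x_2x_3. S = \tfrac{2}{5}x_1x_2 + \tfrac{7}{2}x_1x_3 - \tfrac{1}{10}x_1 + 10x_2x_3^{2} + 13x_3.
  reduce S modulo (f_1, f_2):
  remainder \tfrac{7}{2}x_1x_3 - \tfrac{17}{10}x_1 - 5x_3^{2} + 12x_3 - \tfrac{26}{5} ≠ 0; add h_3 = \tfrac{7}{2}x_1x_3 - \tfrac{17}{10}x_1 - 5x_3^{2} + 12x_3 - \tfrac{26}{5} to the basis.

The other S-polynomials (S(f_1,h_3), S(f_2,h_3)) all reduce to 0 modulo the current basis, so we have a Gröbner basis.
Inter-reduce: drop elements whose leading term is divisible by another's, tail-reduce, and make monic.
Reduced Gröbner basis: {x_1x_2 + 4x_1 + 4x_2 - 5x_3 + 12, x_1x_3 - \tfrac{17}{35}x_1 - \tfrac{10}{7}x_3^{2} + \tfrac{24}{7}x_3 - \tfrac{52}{35}, x_2x_3 - \tfrac{2}{5}x_2 + \tfrac{1}{2}x_3 + \tfrac{1}{10}}.
Label its elements g_1 = x_1x_2 + 4x_1 + 4x_2 - 5x_3 + 12, g_2 = x_1x_3 - \tfrac{17}{35}x_1 - \tfrac{10}{7}x_3^{2} + \tfrac{24}{7}x_3 - \tfrac{52}{35}, g_3 = x_2x_3 - \tfrac{2}{5}x_2 + \tfrac{1}{2}x_3 + \tfrac{1}{10}.

Reduce p = -x_1x_2 - 4x_1x_3 - \tfrac{72}{35}x_1 - 4x_2 + \tfrac{40}{7}x_3^{2} - \tfrac{61}{7}x_3 - \tfrac{212}{35} modulo G:
  leading term x_1x_2: subtract (-1)·g_1 from -x_1x_2 - 4x_1x_3 - \tfrac{72}{35}x_1 - 4x_2 + \tfrac{40}{7}x_3^{2} - \tfrac{61}{7}x_3 - \tfrac{212}{35} → -4x_1x_3 + \tfrac{68}{35}x_1 + \tfrac{40}{7}x_3^{2} - \tfrac{96}{7}x_3 + \tfrac{208}{35}
  leading term x_1x_3: subtract (-4)·g_2 from -4x_1x_3 + \tfrac{68}{35}x_1 + \tfrac{40}{7}x_3^{2} - \tfrac{96}{7}x_3 + \tfrac{208}{35} → 0
  normal form = 0.
Since the normal form is 0, p ∈ I.

Ideal membership is decidable via reduction modulo a Gröbner basis.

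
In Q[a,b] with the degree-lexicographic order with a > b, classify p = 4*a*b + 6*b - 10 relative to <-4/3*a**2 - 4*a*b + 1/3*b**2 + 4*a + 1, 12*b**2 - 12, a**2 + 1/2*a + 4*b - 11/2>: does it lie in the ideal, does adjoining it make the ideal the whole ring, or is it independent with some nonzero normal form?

First compute the reduced Gröbner basis of I by Buchberger's algorithm.
f_1 = -4/3*a**2 - 4*a*b + 1/3*b**2 + 4*a + 1, LT = a**2.
f_2 = 12*b**2 - 12, LT = b**2.
f_3 = a**2 + 1/2*a + 4*b - 11/2, LT = a**2.

S(f_1,f_3): lcm = a**2. S = 3*a*b - 1/4*b**2 - 7/2*a - 4*b + 19/4.
  reduce S modulo (f_1, f_2, f_3):
  remainder 3*a*b - 7/2*a - 4*b + 9/2 ≠ 0; add h_4 = 3*a*b - 7/2*a - 4*b + 9/2 to the basis.

S(f_1,h_4): lcm = a**2*b. S = 3*a*b**2 - 1/4*b**3 + 7/6*a**2 - 5/3*a*b - 3/2*a - 3/4*b.
  reduce S modulo (f_1, f_2, f_3, h_4):
  remainder -37/36*a - 71/9*b + 107/12 ≠ 0; add h_5 = -37/36*a - 71/9*b + 107/12 to the basis.

S(f_2,h_4): lcm = a*b**2. S = 7/6*a*b + 4/3*b**2 - a - 3/2*b.
  reduce S modulo (f_1, f_2, f_3, h_4, h_5):
  remainder -201/74*b + 201/74 ≠ 0; add h_6 = -201/74*b + 201/74 to the basis.

The other S-polynomials (S(f_1,f_2), S(f_2,f_3), S(f_3,h_4), S(f_1,h_5), S(f_2,h_5), S(f_3,h_5), S(h_4,h_5), S(f_1,h_6), S(f_2,h_6), S(f_3,h_6), S(h_4,h_6), S(h_5,h_6)) all reduce to 0 modulo the current basis, so we have a Gröbner basis.
Inter-reduce: drop elements whose leading term is divisible by another's, tail-reduce, and make monic.
Reduced Gröbner basis: {a - 1, b - 1}.
Label its elements g_1 = a - 1, g_2 = b - 1.

Reduce p = 4*a*b + 6*b - 10 modulo G:
  leading term a*b: subtract (4*b)·g_1 from 4*a*b + 6*b - 10 → 10*b - 10
  leading term b: subtract (10)·g_2 from 10*b - 10 → 0
  normal form = 0.
Since the normal form is 0, p ∈ I.

The remainder on division by a Gröbner basis is unique — it is the normal form.

4*a*b + 6*b - 10 lies in I (it reduces to 0).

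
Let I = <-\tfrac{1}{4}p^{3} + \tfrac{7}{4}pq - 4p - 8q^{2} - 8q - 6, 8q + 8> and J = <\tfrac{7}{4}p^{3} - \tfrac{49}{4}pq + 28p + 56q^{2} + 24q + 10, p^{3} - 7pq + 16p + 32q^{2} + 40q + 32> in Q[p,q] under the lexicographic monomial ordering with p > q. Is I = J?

Yes, the ideals are equal.

Equality of ideals is decidable: compute both reduced Gröbner bases (unique for the ordering) and check whether they agree.
Buchberger on the first generating set:
f_1 = -\tfrac{1}{4}p^{3} + \tfrac{7}{4}pq - 4p - 8q^{2} - 8q - 6, LT = p^{3}.
f_2 = 8q + 8, LT = q.

The S-polynomials (S(f_1,f_2)) all reduce to 0 modulo the current basis, so we have a Gröbner basis.
Inter-reduce: drop elements whose leading term is divisible by another's, tail-reduce, and make monic.
Reduced Gröbner basis: {p^{3} + 23p + 24, q + 1}.

Buchberger on the second generating set:
h_1 = \tfrac{7}{4}p^{3} - \tfrac{49}{4}pq + 28p + 56q^{2} + 24q + 10, LT = p^{3}.
h_2 = p^{3} - 7pq + 16p + 32q^{2} + 40q + 32, LT = p^{3}.

S(h_1,h_2): lcm = p^{3}. S = -\tfrac{184}{7}q - \tfrac{184}{7}.
  leading term q: no divisor's leading term divides it; move -\tfrac{184}{7}q to the remainder.
  leading term 1: no divisor's leading term divides it; move -\tfrac{184}{7} to the remainder.
  remainder -\tfrac{184}{7}q - \tfrac{184}{7} ≠ 0; add k_3 = -\tfrac{184}{7}q - \tfrac{184}{7} to the basis.

The other S-polynomials (S(h_1,k_3), S(h_2,k_3)) all reduce to 0 modulo the current basis, so we have a Gröbner basis.
Inter-reduce: drop elements whose leading term is divisible by another's, tail-reduce, and make monic.
Reduced Gröbner basis: {p^{3} + 23p + 24, q + 1}.

These coincide, so the ideals are equal.
The choice of monomial ordering does not affect the verdict — as long as both bases are computed under the same ordering, their equality decides ideal equality.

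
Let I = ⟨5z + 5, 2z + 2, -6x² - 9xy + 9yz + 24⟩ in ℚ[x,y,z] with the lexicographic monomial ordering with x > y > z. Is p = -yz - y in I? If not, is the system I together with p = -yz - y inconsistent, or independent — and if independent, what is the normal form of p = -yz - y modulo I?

First compute the reduced Gröbner basis of I by Buchberger's algorithm.
f_1 = 5z + 5, LT = z.
f_2 = 2z + 2, LT = z.
f_3 = -6x² - 9xy + 9yz + 24, LT = x².

The S-polynomials (S(f_1,f_2), S(f_1,f_3), S(f_2,f_3)) all reduce to 0 modulo the current basis, so we have a Gröbner basis.
Inter-reduce: drop elements whose leading term is divisible by another's, tail-reduce, and make monic.
Reduced Gröbner basis: {x² + 3/2xy + 3/2y - 4, z + 1}.
Label its elements g_1 = x² + 3/2xy + 3/2y - 4, g_2 = z + 1.

Reduce p = -yz - y modulo G:
  leading term yz: subtract (-y)·g_2 from -yz - y → 0
  normal form = 0.
Since the normal form is 0, p ∈ I.

-yz - y lies in I (it reduces to 0).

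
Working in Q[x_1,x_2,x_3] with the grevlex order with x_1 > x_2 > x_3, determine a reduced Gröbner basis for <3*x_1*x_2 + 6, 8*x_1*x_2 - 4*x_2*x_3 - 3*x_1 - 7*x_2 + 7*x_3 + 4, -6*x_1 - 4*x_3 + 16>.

G = {x_3**2 - 68/9*x_3 + 59/9, x_1 + 2/3*x_3 - 8/3, x_2 - 9/23*x_3 + 32/23}

f_1 = 3*x_1*x_2 + 6, LT = x_1*x_2.
f_2 = 8*x_1*x_2 - 4*x_2*x_3 - 3*x_1 - 7*x_2 + 7*x_3 + 4, LT = x_1*x_2.
f_3 = -6*x_1 - 4*x_3 + 16, LT = x_1.

S(f_1,f_2): lcm = x_1*x_2. S = 1/2*x_2*x_3 + 3/8*x_1 + 7/8*x_2 - 7/8*x_3 + 3/2.
  leading term x_2*x_3: no divisor's leading term divides it; move 1/2*x_2*x_3 to the remainder.
  leading term x_1: subtract (-1/16)·f_3 from 3/8*x_1 + 7/8*x_2 - 7/8*x_3 + 3/2 → 7/8*x_2 - 9/8*x_3 + 5/2
  leading term x_2: no divisor's leading term divides it; move 7/8*x_2 to the remainder.
  leading term x_3: no divisor's leading term divides it; move -9/8*x_3 to the remainder.
  leading term 1: no divisor's leading term divides it; move 5/2 to the remainder.
  remainder 1/2*x_2*x_3 + 7/8*x_2 - 9/8*x_3 + 5/2 ≠ 0; add g_4 = 1/2*x_2*x_3 + 7/8*x_2 - 9/8*x_3 + 5/2 to the basis.

S(f_1,f_3): lcm = x_1*x_2. S = -2/3*x_2*x_3 + 8/3*x_2 + 2.
  leading term x_2*x_3: subtract (-4/3)·g_4 from -2/3*x_2*x_3 + 8/3*x_2 + 2 → 23/6*x_2 - 3/2*x_3 + 16/3
  leading term x_2: no divisor's leading term divides it; move 23/6*x_2 to the remainder.
  leading term x_3: no divisor's leading term divides it; move -3/2*x_3 to the remainder.
  leading term 1: no divisor's leading term divides it; move 16/3 to the remainder.
  remainder 23/6*x_2 - 3/2*x_3 + 16/3 ≠ 0; add g_5 = 23/6*x_2 - 3/2*x_3 + 16/3 to the basis.

S(f_1,g_4): lcm = x_1*x_2*x_3. S = -7/4*x_1*x_2 + 9/4*x_1*x_3 - 5*x_1 + 2*x_3.
  leading term x_1*x_2: subtract (-7/12)·f_1 from -7/4*x_1*x_2 + 9/4*x_1*x_3 - 5*x_1 + 2*x_3 → 9/4*x_1*x_3 - 5*x_1 + 2*x_3 + 7/2
  leading term x_1*x_3: subtract (-3/8*x_3)·f_3 from 9/4*x_1*x_3 - 5*x_1 + 2*x_3 + 7/2 → -3/2*x_3**2 - 5*x_1 + 8*x_3 + 7/2
  leading term x_3**2: no divisor's leading term divides it; move -3/2*x_3**2 to the remainder.
  leading term x_1: subtract (5/6)·f_3 from -5*x_1 + 8*x_3 + 7/2 → 34/3*x_3 - 59/6
  leading term x_3: no divisor's leading term divides it; move 34/3*x_3 to the remainder.
  leading term 1: no divisor's leading term divides it; move -59/6 to the remainder.
  remainder -3/2*x_3**2 + 34/3*x_3 - 59/6 ≠ 0; add g_6 = -3/2*x_3**2 + 34/3*x_3 - 59/6 to the basis.

The other S-polynomials (S(f_2,f_3), S(f_2,g_4), S(f_3,g_4), S(f_1,g_5), S(f_2,g_5), S(f_3,g_5), S(g_4,g_5), S(f_1,g_6), S(f_2,g_6), S(f_3,g_6), S(g_4,g_6), S(g_5,g_6)) all reduce to 0 modulo the current basis, so we have a Gröbner basis.
Inter-reduce: drop elements whose leading term is divisible by another's, tail-reduce, and make monic.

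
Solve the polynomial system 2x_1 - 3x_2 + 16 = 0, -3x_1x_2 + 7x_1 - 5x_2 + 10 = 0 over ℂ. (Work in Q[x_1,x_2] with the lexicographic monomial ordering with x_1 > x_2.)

{(-25/6, 23/9), (-2, 4)}

Compute a lex Gröbner basis by Buchberger's algorithm.
f_1 = 2x_1 - 3x_2 + 16, LT = x_1.
f_2 = -3x_1x_2 + 7x_1 - 5x_2 + 10, LT = x_1x_2.

S(f_1,f_2): lcm = x_1x_2. S = 7/3x_1 - 3/2x_2^2 + 19/3x_2 + 10/3.
  leading term x_1: subtract (7/6)·f_1 from 7/3x_1 - 3/2x_2^2 + 19/3x_2 + 10/3 → -3/2x_2^2 + 59/6x_2 - 46/3
  leading term x_2^2: no divisor's leading term divides it; move -3/2x_2^2 to the remainder.
  leading term x_2: no divisor's leading term divides it; move 59/6x_2 to the remainder.
  leading term 1: no divisor's leading term divides it; move -46/3 to the remainder.
  remainder -3/2x_2^2 + 59/6x_2 - 46/3 ≠ 0; add h_3 = -3/2x_2^2 + 59/6x_2 - 46/3 to the basis.

The other S-polynomials (S(f_1,h_3), S(f_2,h_3)) all reduce to 0 modulo the current basis, so we have a Gröbner basis.
Inter-reduce: drop elements whose leading term is divisible by another's, tail-reduce, and make monic.
Reduced Gröbner basis: {x_1 - 3/2x_2 + 8, x_2^2 - 59/9x_2 + 92/9}.

A lex Gröbner basis eliminates variables successively. Here x_2^2 - 59/9x_2 + 92/9 depends only on x_2, with roots {23/9, 4}; lifting each root through the earlier basis elements recovers the full solutions.
  x_2 = 23/9: the earlier basis element becomes x_1 + 25/6 = 0, giving x_1 = -25/6 — point (-25/6, 23/9).
  x_2 = 4: the earlier basis element becomes x_1 + 2 = 0, giving x_1 = -2 — point (-2, 4).
Substituting each solution back into the original system confirms all equations vanish.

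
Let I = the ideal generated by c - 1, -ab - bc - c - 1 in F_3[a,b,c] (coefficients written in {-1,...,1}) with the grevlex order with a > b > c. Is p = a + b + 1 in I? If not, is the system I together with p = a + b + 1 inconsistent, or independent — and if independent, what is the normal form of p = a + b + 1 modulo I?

a + b + 1 is independent of I; its normal form modulo I is a + b + 1.

First compute the reduced Gröbner basis of I by Buchberger's algorithm.
f_1 = c - 1, LT = c.
f_2 = -ab - bc - c - 1, LT = ab.

S(f_1,f_2): leading monomials are coprime, so the S-polynomial reduces to 0 (Buchberger's first criterion).
Every S-polynomial of the final basis reduces to 0, so we have a Gröbner basis.
Inter-reduce: drop elements whose leading term is divisible by another's, tail-reduce, and make monic.
Reduced Gröbner basis: {ab + b - 1, c - 1}.
Label its elements g_1 = ab + b - 1, g_2 = c - 1.

Reduce p = a + b + 1 modulo G:
  leading term a: no divisor's leading term divides it; move a to the remainder.
  leading term b: no divisor's leading term divides it; move b to the remainder.
  leading term 1: no divisor's leading term divides it; move 1 to the remainder.
  normal form = a + b + 1.
The normal form is nonzero, so p ∉ I. Since p minus its normal form lies in I, I + (p) = I + (r) where r = a + b + 1; decide whether this ideal is the whole ring.
Run Buchberger on G together with r (pairs among the g_i already reduce to 0 since G is a Gröbner basis):
g_1 = ab + b - 1, LT = ab.
g_2 = c - 1, LT = c.
r = a + b + 1, LT = a.

S(g_1,g_2): leading monomials are coprime, so the S-polynomial reduces to 0 (Buchberger's first criterion).
S(g_1,r): lcm = ab. S = -b^2 - 1.
  leading term b^2: no divisor's leading term divides it; move -b^2 to the remainder.
  leading term 1: no divisor's leading term divides it; move -1 to the remainder.
  remainder -b^2 - 1 ≠ 0; add m_4 = -b^2 - 1 to the basis.

S(g_2,r): leading monomials are coprime, so the S-polynomial reduces to 0 (Buchberger's first criterion).
S(g_1,m_4): lcm = ab^2. S = b^2 - a - b.
  leading term b^2: subtract (-1)·m_4 from b^2 - a - b → -a - b - 1
  leading term a: subtract (-1)·r from -a - b - 1 → 0
  remainder 0.

S(g_2,m_4): leading monomials are coprime, so the S-polynomial reduces to 0 (Buchberger's first criterion).
S(r,m_4): leading monomials are coprime, so the S-polynomial reduces to 0 (Buchberger's first criterion).
Every S-polynomial of the final basis reduces to 0, so we have a Gröbner basis.
Inter-reduce: drop elements whose leading term is divisible by another's, tail-reduce, and make monic.
Reduced Gröbner basis: {b^2 + 1, a + b + 1, c - 1}.
The reduced Gröbner basis of I + (p) is {b^2 + 1, a + b + 1, c - 1} ≠ {1}, a proper ideal, so the enlarged system stays consistent: p is independent of I, with normal form a + b + 1.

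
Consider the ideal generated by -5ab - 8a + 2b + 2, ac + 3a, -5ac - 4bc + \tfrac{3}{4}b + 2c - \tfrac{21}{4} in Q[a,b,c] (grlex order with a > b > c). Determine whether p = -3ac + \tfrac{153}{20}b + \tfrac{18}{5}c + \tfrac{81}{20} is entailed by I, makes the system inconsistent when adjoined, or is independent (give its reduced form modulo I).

First compute the reduced Gröbner basis of I by Buchberger's algorithm.
f_1 = -5ab - 8a + 2b + 2, LT = ab.
f_2 = ac + 3a, LT = ac.
f_3 = -5ac - 4bc + \tfrac{3}{4}b + 2c - \tfrac{21}{4}, LT = ac.

S(f_1,f_2): lcm = abc. S = -3ab + \tfrac{8}{5}ac - \tfrac{2}{5}bc - \tfrac{2}{5}c.
  leading term ab: subtract (\tfrac{3}{5})·f_1 from -3ab + \tfrac{8}{5}ac - \tfrac{2}{5}bc - \tfrac{2}{5}c → \tfrac{8}{5}ac - \tfrac{2}{5}bc + \tfrac{24}{5}a - \tfrac{6}{5}b - \tfrac{2}{5}c - \tfrac{6}{5}
  leading term ac: subtract (\tfrac{8}{5})·f_2 from \tfrac{8}{5}ac - \tfrac{2}{5}bc + \tfrac{24}{5}a - \tfrac{6}{5}b - \tfrac{2}{5}c - \tfrac{6}{5} → -\tfrac{2}{5}bc - \tfrac{6}{5}b - \tfrac{2}{5}c - \tfrac{6}{5}
  leading term bc: no divisor's leading term divides it; move -\tfrac{2}{5}bc to the remainder.
  leading term b: no divisor's leading term divides it; move -\tfrac{6}{5}b to the remainder.
  leading term c: no divisor's leading term divides it; move -\tfrac{2}{5}c to the remainder.
  leading term 1: no divisor's leading term divides it; move -\tfrac{6}{5} to the remainder.
  remainder -\tfrac{2}{5}bc - \tfrac{6}{5}b - \tfrac{2}{5}c - \tfrac{6}{5} ≠ 0; add h_4 = -\tfrac{2}{5}bc - \tfrac{6}{5}b - \tfrac{2}{5}c - \tfrac{6}{5} to the basis.

S(f_1,f_3): lcm = abc. S = -\tfrac{4}{5}b^{2}c + \tfrac{8}{5}ac + \tfrac{3}{20}b^{2} - \tfrac{21}{20}b - \tfrac{2}{5}c.
  leading term b^{2}c: subtract (2b)·h_4 from -\tfrac{4}{5}b^{2}c + \tfrac{8}{5}ac + \tfrac{3}{20}b^{2} - \tfrac{21}{20}b - \tfrac{2}{5}c → \tfrac{8}{5}ac + \tfrac{51}{20}b^{2} + \tfrac{4}{5}bc + \tfrac{27}{20}b - \tfrac{2}{5}c
  leading term ac: subtract (\tfrac{8}{5})·f_2 from \tfrac{8}{5}ac + \tfrac{51}{20}b^{2} + \tfrac{4}{5}bc + \tfrac{27}{20}b - \tfrac{2}{5}c → \tfrac{51}{20}b^{2} + \tfrac{4}{5}bc - \tfrac{24}{5}a + \tfrac{27}{20}b - \tfrac{2}{5}c
  leading term b^{2}: no divisor's leading term divides it; move \tfrac{51}{20}b^{2} to the remainder.
  leading term bc: subtract (-2)·h_4 from \tfrac{4}{5}bc - \tfrac{24}{5}a + \tfrac{27}{20}b - \tfrac{2}{5}c → -\tfrac{24}{5}a - \tfrac{21}{20}b - \tfrac{6}{5}c - \tfrac{12}{5}
  leading term a: no divisor's leading term divides it; move -\tfrac{24}{5}a to the remainder.
  leading term b: no divisor's leading term divides it; move -\tfrac{21}{20}b to the remainder.
  leading term c: no divisor's leading term divides it; move -\tfrac{6}{5}c to the remainder.
  leading term 1: no divisor's leading term divides it; move -\tfrac{12}{5} to the remainder.
  remainder \tfrac{51}{20}b^{2} - \tfrac{24}{5}a - \tfrac{21}{20}b - \tfrac{6}{5}c - \tfrac{12}{5} ≠ 0; add h_5 = \tfrac{51}{20}b^{2} - \tfrac{24}{5}a - \tfrac{21}{20}b - \tfrac{6}{5}c - \tfrac{12}{5} to the basis.

S(f_2,f_3): lcm = ac. S = -\tfrac{4}{5}bc + 3a + \tfrac{3}{20}b + \tfrac{2}{5}c - \tfrac{21}{20}.
  leading term bc: subtract (2)·h_4 from -\tfrac{4}{5}bc + 3a + \tfrac{3}{20}b + \tfrac{2}{5}c - \tfrac{21}{20} → 3a + \tfrac{51}{20}b + \tfrac{6}{5}c + \tfrac{27}{20}
  leading term a: no divisor's leading term divides it; move 3a to the remainder.
  leading term b: no divisor's leading term divides it; move \tfrac{51}{20}b to the remainder.
  leading term c: no divisor's leading term divides it; move \tfrac{6}{5}c to the remainder.
  leading term 1: no divisor's leading term divides it; move \tfrac{27}{20} to the remainder.
  remainder 3a + \tfrac{51}{20}b + \tfrac{6}{5}c + \tfrac{27}{20} ≠ 0; add h_6 = 3a + \tfrac{51}{20}b + \tfrac{6}{5}c + \tfrac{27}{20} to the basis.

S(h_4,h_5): lcm = b^{2}c. S = \tfrac{32}{17}ac + 3b^{2} + \tfrac{24}{17}bc + \tfrac{8}{17}c^{2} + 3b + \tfrac{16}{17}c.
  leading term ac: subtract (\tfrac{32}{17})·f_2 from \tfrac{32}{17}ac + 3b^{2} + \tfrac{24}{17}bc + \tfrac{8}{17}c^{2} + 3b + \tfrac{16}{17}c → 3b^{2} + \tfrac{24}{17}bc + \tfrac{8}{17}c^{2} - \tfrac{96}{17}a + 3b + \tfrac{16}{17}c
  leading term b^{2}: subtract (\tfrac{20}{17})·h_5 from 3b^{2} + \tfrac{24}{17}bc + \tfrac{8}{17}c^{2} - \tfrac{96}{17}a + 3b + \tfrac{16}{17}c → \tfrac{24}{17}bc + \tfrac{8}{17}c^{2} + \tfrac{72}{17}b + \tfrac{40}{17}c + \tfrac{48}{17}
  leading term bc: subtract (-\tfrac{60}{17})·h_4 from \tfrac{24}{17}bc + \tfrac{8}{17}c^{2} + \tfrac{72}{17}b + \tfrac{40}{17}c + \tfrac{48}{17} → \tfrac{8}{17}c^{2} + \tfrac{16}{17}c - \tfrac{24}{17}
  leading term c^{2}: no divisor's leading term divides it; move \tfrac{8}{17}c^{2} to the remainder.
  leading term c: no divisor's leading term divides it; move \tfrac{16}{17}c to the remainder.
  leading term 1: no divisor's leading term divides it; move -\tfrac{24}{17} to the remainder.
  remainder \tfrac{8}{17}c^{2} + \tfrac{16}{17}c - \tfrac{24}{17} ≠ 0; add h_7 = \tfrac{8}{17}c^{2} + \tfrac{16}{17}c - \tfrac{24}{17} to the basis.

The other S-polynomials (S(f_1,h_4), S(f_2,h_4), S(f_3,h_4), S(f_1,h_5), S(f_2,h_5), S(f_3,h_5), S(f_1,h_6), S(f_2,h_6), S(f_3,h_6), S(h_4,h_6), S(h_5,h_6), S(f_1,h_7), S(f_2,h_7), S(f_3,h_7), S(h_4,h_7), S(h_5,h_7), S(h_6,h_7)) all reduce to 0 modulo the current basis, so we have a Gröbner basis.
Inter-reduce: drop elements whose leading term is divisible by another's, tail-reduce, and make monic.
Reduced Gröbner basis: {b^{2} + \tfrac{101}{85}b + \tfrac{24}{85}c - \tfrac{8}{85}, bc + 3b + c + 3, c^{2} + 2c - 3, a + \tfrac{17}{20}b + \tfrac{2}{5}c + \tfrac{9}{20}}.
Label its elements g_1 = b^{2} + \tfrac{101}{85}b + \tfrac{24}{85}c - \tfrac{8}{85}, g_2 = bc + 3b + c + 3, g_3 = c^{2} + 2c - 3, g_4 = a + \tfrac{17}{20}b + \tfrac{2}{5}c + \tfrac{9}{20}.

Reduce p = -3ac + \tfrac{153}{20}b + \tfrac{18}{5}c + \tfrac{81}{20} modulo G:
  leading term ac: subtract (-3c)·g_4 from -3ac + \tfrac{153}{20}b + \tfrac{18}{5}c + \tfrac{81}{20} → \tfrac{51}{20}bc + \tfrac{6}{5}c^{2} + \tfrac{153}{20}b + \tfrac{99}{20}c + \tfrac{81}{20}
  leading term bc: subtract (\tfrac{51}{20})·g_2 from \tfrac{51}{20}bc + \tfrac{6}{5}c^{2} + \tfrac{153}{20}b + \tfrac{99}{20}c + \tfrac{81}{20} → \tfrac{6}{5}c^{2} + \tfrac{12}{5}c - \tfrac{18}{5}
  leading term c^{2}: subtract (\tfrac{6}{5})·g_3 from \tfrac{6}{5}c^{2} + \tfrac{12}{5}c - \tfrac{18}{5} → 0
  normal form = 0.
Since the normal form is 0, p ∈ I.

Ideal membership is decidable via reduction modulo a Gröbner basis.

-3ac + \tfrac{153}{20}b + \tfrac{18}{5}c + \tfrac{81}{20} lies in I (it reduces to 0).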